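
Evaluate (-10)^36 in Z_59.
By repeated squaring (mod 59): (-10)^{1}≡49, (-10)^{2}≡41, (-10)^{4}≡29, (-10)^{8}≡15, (-10)^{16}≡48, (-10)^{32}≡3. Then (-10)^{36} = (-10)^{32+4} ≡ 3 × 29 ≡ 28 (mod 59)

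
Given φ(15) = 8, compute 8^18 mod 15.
By Euler: 8^{8} ≡ 1 mod 15 since gcd(8, 15) = 1. 18 = 2×8 + 2. So 8^{18} ≡ 8^{2} ≡ 4 mod 15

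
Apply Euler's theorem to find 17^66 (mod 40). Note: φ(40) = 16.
By Euler: 17^{16} ≡ 1 (mod 40) since gcd(17, 40) = 1. 66 = 4×16 + 2. So 17^{66} ≡ 17^{2} ≡ 9 (mod 40)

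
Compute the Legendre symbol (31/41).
(31/41) = 31^{20} mod 41 = 1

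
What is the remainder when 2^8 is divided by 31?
By repeated squaring mod 31: 2^{1}≡2, 2^{2}≡4, 2^{4}≡16, 2^{8}≡8. So 2^{8} ≡ 8 mod 31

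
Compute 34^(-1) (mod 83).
Since 83 is prime, by Fermat 34^(-1) ≡ 34^{81} ≡ 22 (mod 83). Verify: 34 × 22 = 748 ≡ 1 (mod 83)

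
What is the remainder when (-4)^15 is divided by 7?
Using Fermat: (-4)^{6} ≡ 1 mod 7. 15 ≡ 3 mod 6. So (-4)^{15} ≡ (-4)^{3} ≡ 6 mod 7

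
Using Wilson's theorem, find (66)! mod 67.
By Wilson's theorem, (66)! ≡ -1 ≡ 66 (mod 67)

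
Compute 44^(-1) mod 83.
Since 83 is prime, by Fermat 44^(-1) ≡ 44^{81} ≡ 17 mod 83. Verify: 44 × 17 = 748 ≡ 1 mod 83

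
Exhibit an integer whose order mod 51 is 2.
16 has order 2 mod 51 since 16^{2} ≡ 1 (mod 51) and no smaller power works.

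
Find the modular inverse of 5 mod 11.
Since 11 is prime, by Fermat 5^(-1) ≡ 5^{9} ≡ 9 (mod 11). Verify: 5 × 9 = 45 ≡ 1 (mod 11)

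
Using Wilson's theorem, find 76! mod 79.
(78)! = (76)! × (77) × (78) ≡ -1 mod 79. So (76)! ≡ -1 × [(78)(77)]^(-1) ≡ 39 mod 79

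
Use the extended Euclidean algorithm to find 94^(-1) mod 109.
Extended GCD: 94(29) + 109(-25) = 1. So 94^(-1) ≡ 29 (mod 109). Verify: 94 × 29 = 2726 ≡ 1 (mod 109)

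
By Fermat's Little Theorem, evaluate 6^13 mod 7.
By Fermat: 6^{6} ≡ 1 (mod 7). 13 = 2×6 + 1. So 6^{13} ≡ 6^{1} ≡ 6 (mod 7)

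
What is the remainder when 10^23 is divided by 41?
By repeated squaring mod 41: 10^{1}≡10, 10^{2}≡18, 10^{4}≡37, 10^{8}≡16, 10^{16}≡10. Then 10^{23} = 10^{16+4+2+1} ≡ 10 × 37 × 18 × 10 ≡ 16 mod 41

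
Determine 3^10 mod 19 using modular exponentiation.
By repeated squaring mod 19: 3^{1}≡3, 3^{2}≡9, 3^{4}≡5, 3^{8}≡6. Then 3^{10} = 3^{8+2} ≡ 6 × 9 ≡ 16 mod 19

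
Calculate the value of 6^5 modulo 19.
By repeated squaring (mod 19): 6^{1}≡6, 6^{2}≡17, 6^{4}≡4. Then 6^{5} = 6^{4+1} ≡ 4 × 6 ≡ 5 (mod 19)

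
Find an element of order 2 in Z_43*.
42 has order 2 mod 43 since 42^{2} ≡ 1 mod 43 and no smaller power works.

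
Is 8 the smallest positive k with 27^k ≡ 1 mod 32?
Powers of 27 mod 32: 27^1≡27, 27^2≡25, 27^3≡3, 27^4≡17, 27^5≡11, 27^6≡9, 27^7≡19, 27^8≡1. First k with 27^k≡1 is k=8. Yes, ord_32(27) = 8.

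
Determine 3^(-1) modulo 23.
Since 23 is prime, by Fermat 3^(-1) ≡ 3^{21} ≡ 8 (mod 23). Verify: 3 × 8 = 24 ≡ 1 (mod 23)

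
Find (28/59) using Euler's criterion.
(28/59) = 28^{29} mod 59 = 1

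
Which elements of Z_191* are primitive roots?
There are φ(190) = 72 primitive roots mod 191: {19, 21, 22, 28, 29, 33, 35, 42, 44, 47, 53, 56, 57, 58, 61, 62, 63, 71, 73, 74, 76, 83, 87, 88, 89, 91, 93, 94, 95, 99, 101, 105, 106, 110, 111, 112, 113, 114, 116, 119, 123, 124, 126, 127, 131, 132, 137, 140, 141, 143, 145, 146, 148, 151, 157, 164, 165, 167, 168, 171, 173, 174, 175, 176, 178, 179, 181, 182, 183, 187, 188, 189}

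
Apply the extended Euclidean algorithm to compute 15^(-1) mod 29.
Extended GCD: 15(2) + 29(-1) = 1. So 15^(-1) ≡ 2 (mod 29). Verify: 15 × 2 = 30 ≡ 1 (mod 29)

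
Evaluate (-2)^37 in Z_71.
By repeated squaring mod 71: (-2)^{1}≡69, (-2)^{2}≡4, (-2)^{4}≡16, (-2)^{8}≡43, (-2)^{16}≡3, (-2)^{32}≡9. Then (-2)^{37} = (-2)^{32+4+1} ≡ 9 × 16 × 69 ≡ 67 mod 71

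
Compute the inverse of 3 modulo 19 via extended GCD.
Extended GCD: 3(-6) + 19(1) = 1. So 3^(-1) ≡ -6 ≡ 13 mod 19. Verify: 3 × 13 = 39 ≡ 1 mod 19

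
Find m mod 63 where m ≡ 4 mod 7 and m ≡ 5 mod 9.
M = 7 × 9 = 63. M₁ = 9, y₁ ≡ 4 mod 7. M₂ = 7, y₂ ≡ 4 mod 9. m = 4×9×4 + 5×7×4 ≡ 32 mod 63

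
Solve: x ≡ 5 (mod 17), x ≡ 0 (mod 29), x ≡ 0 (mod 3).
M = 17 × 29 × 3 = 1479. M₁ = 87, y₁ ≡ 9 (mod 17). M₂ = 51, y₂ ≡ 4 (mod 29). M₃ = 493, y₃ ≡ 1 (mod 3). x = 5×87×9 + 0×51×4 + 0×493×1 ≡ 957 (mod 1479)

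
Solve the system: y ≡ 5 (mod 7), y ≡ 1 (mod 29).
M = 7 × 29 = 203. M₁ = 29, y₁ ≡ 1 (mod 7). M₂ = 7, y₂ ≡ 25 (mod 29). y = 5×29×1 + 1×7×25 ≡ 117 (mod 203)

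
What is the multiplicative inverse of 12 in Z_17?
Since 17 is prime, by Fermat 12^(-1) ≡ 12^{15} ≡ 10 (mod 17). Verify: 12 × 10 = 120 ≡ 1 (mod 17)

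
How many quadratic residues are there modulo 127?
Exactly half the non-zero residues mod a prime are QRs: (127-1)/2 = 63.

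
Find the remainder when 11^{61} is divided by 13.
By Fermat: 11^{12} ≡ 1 (mod 13). 61 = 5×12 + 1. So 11^{61} ≡ 11^{1} ≡ 11 (mod 13)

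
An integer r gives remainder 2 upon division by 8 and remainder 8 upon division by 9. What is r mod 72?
M = 8 × 9 = 72. M₁ = 9, y₁ ≡ 1 mod 8. M₂ = 8, y₂ ≡ 8 mod 9. r = 2×9×1 + 8×8×8 ≡ 26 mod 72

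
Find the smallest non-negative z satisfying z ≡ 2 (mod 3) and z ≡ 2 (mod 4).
M = 3 × 4 = 12. M₁ = 4, y₁ ≡ 1 (mod 3). M₂ = 3, y₂ ≡ 3 (mod 4). z = 2×4×1 + 2×3×3 ≡ 2 (mod 12)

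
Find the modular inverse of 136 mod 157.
Since 157 is prime, by Fermat 136^(-1) ≡ 136^{155} ≡ 142 mod 157. Verify: 136 × 142 = 19312 ≡ 1 mod 157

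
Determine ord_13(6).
Powers of 6 mod 13: 6^1≡6, 6^2≡10, 6^3≡8, 6^4≡9, 6^5≡2, 6^6≡12, 6^7≡7, 6^8≡3, 6^9≡5, 6^10≡4, 6^11≡11, 6^12≡1. So the order of 6 is 12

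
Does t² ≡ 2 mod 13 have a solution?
By Euler's criterion: 2^{6} ≡ 12 mod 13. Since this equals -1 (≡ 12), 2 is not a QR.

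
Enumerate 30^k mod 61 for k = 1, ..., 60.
30^1, 30^2, ..., 30^{60} mod 61: [30, 46, 38, 42, 40, 41, 10, 56, 33, 14, 54, 34, 44, 39, 11, 25, 18, 52, 35, 13, 24, 49, 6, 58, 32, 45, 8, 57, 2, 60, 31, 15, 23, 19, 21, 20, 51, 5, 28, 47, 7, 27, 17, 22, 50, 36, 43, 9, 26, 48, 37, 12, 55, 3, 29, 16, 53, 4, 59, 1]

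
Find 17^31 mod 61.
By repeated squaring mod 61: 17^{1}≡17, 17^{2}≡45, 17^{4}≡12, 17^{8}≡22, 17^{16}≡57. Then 17^{31} = 17^{16+8+4+2+1} ≡ 57 × 22 × 12 × 45 × 17 ≡ 44 mod 61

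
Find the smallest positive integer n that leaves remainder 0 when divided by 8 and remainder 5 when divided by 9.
M = 8 × 9 = 72. M₁ = 9, y₁ ≡ 1 mod 8. M₂ = 8, y₂ ≡ 8 mod 9. n = 0×9×1 + 5×8×8 ≡ 32 mod 72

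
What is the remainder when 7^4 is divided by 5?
7^{4} = 2401 ≡ 1 (mod 5)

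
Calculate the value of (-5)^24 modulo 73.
By repeated squaring (mod 73): (-5)^{1}≡68, (-5)^{2}≡25, (-5)^{4}≡41, (-5)^{8}≡2, (-5)^{16}≡4. Then (-5)^{24} = (-5)^{16+8} ≡ 4 × 2 ≡ 8 (mod 73)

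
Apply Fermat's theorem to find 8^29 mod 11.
By Fermat: 8^{10} ≡ 1 mod 11. 29 = 2×10 + 9. So 8^{29} ≡ 8^{9} ≡ 7 mod 11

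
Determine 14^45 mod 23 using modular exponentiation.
Using Fermat: 14^{22} ≡ 1 mod 23. 45 ≡ 1 mod 22. So 14^{45} ≡ 14^{1} ≡ 14 mod 23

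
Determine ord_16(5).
Powers of 5 mod 16: 5^1≡5, 5^2≡9, 5^3≡13, 5^4≡1. ord_16(5) = 4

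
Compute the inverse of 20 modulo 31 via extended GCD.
Extended GCD: 20(14) + 31(-9) = 1. So 20^(-1) ≡ 14 (mod 31). Verify: 20 × 14 = 280 ≡ 1 (mod 31)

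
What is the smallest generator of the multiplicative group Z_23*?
g = 5. For each prime q|22: 5^{11}≡22, 5^{2}≡2, none ≡ 1, so ord_23(5) = 22 and 5 is a primitive root.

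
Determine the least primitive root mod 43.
g = 3. Powers: [3, 9, 27, 38, 28, 41, ...] generates all 42 non-zero residues.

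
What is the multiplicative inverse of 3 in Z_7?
Since 7 is prime, by Fermat 3^(-1) ≡ 3^{5} ≡ 5 mod 7. Verify: 3 × 5 = 15 ≡ 1 mod 7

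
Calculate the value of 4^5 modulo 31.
By repeated squaring mod 31: 4^{1}≡4, 4^{2}≡16, 4^{4}≡8. Then 4^{5} = 4^{4+1} ≡ 8 × 4 ≡ 1 mod 31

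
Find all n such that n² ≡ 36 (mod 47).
The square roots of 36 mod 47 are 6 and 41. Verify: 6² = 36 ≡ 36 (mod 47)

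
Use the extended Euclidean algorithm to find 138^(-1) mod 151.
Extended GCD: 138(58) + 151(-53) = 1. So 138^(-1) ≡ 58 (mod 151). Verify: 138 × 58 = 8004 ≡ 1 (mod 151)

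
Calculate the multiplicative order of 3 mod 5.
Powers of 3 mod 5: 3^1≡3, 3^2≡4, 3^3≡2, 3^4≡1. ord_5(3) = 4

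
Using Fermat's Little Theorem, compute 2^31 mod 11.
By Fermat: 2^{10} ≡ 1 (mod 11). 31 = 3×10 + 1. So 2^{31} ≡ 2^{1} ≡ 2 (mod 11)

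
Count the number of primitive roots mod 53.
There are φ(53-1) = φ(52) = 24 primitive roots modulo 53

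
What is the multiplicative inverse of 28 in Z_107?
Since 107 is prime, by Fermat 28^(-1) ≡ 28^{105} ≡ 65 mod 107. Verify: 28 × 65 = 1820 ≡ 1 mod 107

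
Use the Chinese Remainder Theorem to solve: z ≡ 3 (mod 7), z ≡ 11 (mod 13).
M = 7 × 13 = 91. M₁ = 13, y₁ ≡ 6 (mod 7). M₂ = 7, y₂ ≡ 2 (mod 13). z = 3×13×6 + 11×7×2 ≡ 24 (mod 91)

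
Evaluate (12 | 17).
(12/17) = 12^{8} mod 17 = -1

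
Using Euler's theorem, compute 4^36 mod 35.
By Euler: 4^{24} ≡ 1 (mod 35) since gcd(4, 35) = 1. 36 = 1×24 + 12. So 4^{36} ≡ 4^{12} ≡ 1 (mod 35)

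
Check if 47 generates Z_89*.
47^{44} ≡ 1 mod 89 and 44 < 88, so ord_89(47) = 44 ≠ 88 and 47 is not a primitive root.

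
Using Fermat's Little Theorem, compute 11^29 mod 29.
By Fermat: 11^{28} ≡ 1 (mod 29). So 11^{29} = 11^{28} · 11^{1} ≡ 11^{1} ≡ 11 (mod 29)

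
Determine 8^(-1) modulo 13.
Since 13 is prime, by Fermat 8^(-1) ≡ 8^{11} ≡ 5 mod 13. Verify: 8 × 5 = 40 ≡ 1 mod 13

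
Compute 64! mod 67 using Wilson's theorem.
(66)! = (64)! × (65) × (66) ≡ -1 mod 67. So (64)! ≡ -1 × [(66)(65)]^(-1) ≡ 33 mod 67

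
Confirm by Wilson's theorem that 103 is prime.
(102)! mod 103 = 102. Since this equals -1 (mod 103), Wilson confirms 103 is prime.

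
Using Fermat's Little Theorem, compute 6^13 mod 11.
By Fermat: 6^{10} ≡ 1 mod 11. So 6^{13} = 6^{10} · 6^{3} ≡ 6^{3} ≡ 7 mod 11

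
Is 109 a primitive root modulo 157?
109^{39} ≡ 1 (mod 157) and 39 < 156, so ord_157(109) = 39 ≠ 156 and 109 is not a primitive root.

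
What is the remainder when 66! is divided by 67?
By Wilson's theorem, (66)! ≡ -1 ≡ 66 mod 67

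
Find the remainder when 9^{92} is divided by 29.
By Fermat: 9^{28} ≡ 1 mod 29. 92 = 3×28 + 8. So 9^{92} ≡ 9^{8} ≡ 20 mod 29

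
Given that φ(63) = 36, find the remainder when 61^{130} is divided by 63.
By Euler: 61^{36} ≡ 1 mod 63 since gcd(61, 63) = 1. 130 = 3×36 + 22. So 61^{130} ≡ 61^{22} ≡ 16 mod 63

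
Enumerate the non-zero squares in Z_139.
Quadratic residues modulo 139: {1, 4, 5, 6, 7, 9, 11, 13, 16, 20, 24, 25, 28, 29, 30, 31, 34, 35, 36, 37, 38, 41, 42, 44, 45, 46, 47, 49, 51, 52, 54, 55, 57, 63, 64, 65, 66, 67, 69, 71, 77, 78, 79, 80, 81, 83, 86, 89, 91, 96, 99, 100, 106, 107, 112, 113, 116, 117, 118, 120, 121, 122, 124, 125, 127, 129, 131, 136, 137}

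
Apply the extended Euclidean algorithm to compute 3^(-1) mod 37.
Extended GCD: 3(-12) + 37(1) = 1. So 3^(-1) ≡ -12 ≡ 25 (mod 37). Verify: 3 × 25 = 75 ≡ 1 (mod 37)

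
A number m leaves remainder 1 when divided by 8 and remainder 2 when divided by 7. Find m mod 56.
M = 8 × 7 = 56. M₁ = 7, y₁ ≡ 7 mod 8. M₂ = 8, y₂ ≡ 1 mod 7. m = 1×7×7 + 2×8×1 ≡ 9 mod 56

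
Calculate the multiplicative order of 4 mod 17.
Powers of 4 mod 17: 4^1≡4, 4^2≡16, 4^3≡13, 4^4≡1. ord_17(4) = 4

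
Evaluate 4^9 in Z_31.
By repeated squaring (mod 31): 4^{1}≡4, 4^{2}≡16, 4^{4}≡8, 4^{8}≡2. Then 4^{9} = 4^{8+1} ≡ 2 × 4 ≡ 8 (mod 31)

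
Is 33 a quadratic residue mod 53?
By Euler's criterion: 33^{26} ≡ 52 mod 53. Since this equals -1 (≡ 52), 33 is not a QR.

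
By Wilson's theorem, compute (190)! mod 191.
By Wilson's theorem, (190)! ≡ -1 ≡ 190 mod 191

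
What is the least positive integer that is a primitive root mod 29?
g = 2. Powers: [2, 4, 8, 16, 3, 6, 12, 24, 19, 9, ...] generates all 28 non-zero residues.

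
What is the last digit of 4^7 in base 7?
Using Fermat: 4^{6} ≡ 1 mod 7. 7 ≡ 1 mod 6. So 4^{7} ≡ 4^{1} ≡ 4 mod 7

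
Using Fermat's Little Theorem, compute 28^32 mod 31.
By Fermat: 28^{30} ≡ 1 mod 31. So 28^{32} = 28^{30} · 28^{2} ≡ 28^{2} ≡ 9 mod 31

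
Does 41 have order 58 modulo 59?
41^{29} ≡ 1 mod 59 and 29 < 58, so ord_59(41) = 29 ≠ 58 and 41 is not a primitive root.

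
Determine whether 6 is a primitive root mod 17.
ord_17(6) divides 16. For each prime q|16: 6^{8}≡16, none ≡ 1. So 6 has order 16 and is a primitive root mod 17.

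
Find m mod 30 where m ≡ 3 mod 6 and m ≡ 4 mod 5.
M = 6 × 5 = 30. M₁ = 5, y₁ ≡ 5 mod 6. M₂ = 6, y₂ ≡ 1 mod 5. m = 3×5×5 + 4×6×1 ≡ 9 mod 30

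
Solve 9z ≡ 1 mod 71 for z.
Since 71 is prime, by Fermat 9^(-1) ≡ 9^{69} ≡ 8 mod 71. Verify: 9 × 8 = 72 ≡ 1 mod 71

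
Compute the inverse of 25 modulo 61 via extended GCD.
Extended GCD: 25(22) + 61(-9) = 1. So 25^(-1) ≡ 22 mod 61. Verify: 25 × 22 = 550 ≡ 1 mod 61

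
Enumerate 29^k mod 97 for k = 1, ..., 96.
29^1, 29^2, ..., 29^{96} mod 97: [29, 65, 42, 54, 14, 18, 37, 6, 77, 2, 58, 33, 84, 11, 28, 36, 74, 12, 57, 4, 19, 66, 71, 22, 56, 72, 51, 24, 17, 8, 38, 35, 45, 44, 15, 47, 5, 48, 34, 16, 76, 70, 90, 88, 30, 94, 10, 96, 68, 32, 55, 43, 83, 79, 60, 91, 20, 95, 39, 64, 13, 86, 69, 61, 23, 85, 40, 93, 78, 31, 26, 75, 41, 25, 46, 73, 80, 89, 59, 62, 52, 53, 82, 50, 92, 49, 63, 81, 21, 27, 7, 9, 67, 3, 87, 1]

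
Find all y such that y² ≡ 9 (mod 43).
The square roots of 9 mod 43 are 40 and 3. Verify: 40² = 1600 ≡ 9 (mod 43)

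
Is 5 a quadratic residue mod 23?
By Euler's criterion: 5^{11} ≡ 22 (mod 23). Since this equals -1 (≡ 22), 5 is not a QR.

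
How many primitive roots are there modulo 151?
Number of primitive roots mod 151 = φ(p-1) = φ(150) = 40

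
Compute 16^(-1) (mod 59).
Since 59 is prime, by Fermat 16^(-1) ≡ 16^{57} ≡ 48 (mod 59). Verify: 16 × 48 = 768 ≡ 1 (mod 59)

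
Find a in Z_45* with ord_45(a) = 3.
16 has order 3 mod 45 since 16^{3} ≡ 1 (mod 45) and no smaller power works.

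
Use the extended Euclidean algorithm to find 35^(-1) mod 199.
Extended GCD: 35(91) + 199(-16) = 1. So 35^(-1) ≡ 91 mod 199. Verify: 35 × 91 = 3185 ≡ 1 mod 199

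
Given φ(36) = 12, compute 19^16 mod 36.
By Euler: 19^{12} ≡ 1 (mod 36) since gcd(19, 36) = 1. 16 = 1×12 + 4. So 19^{16} ≡ 19^{4} ≡ 1 (mod 36)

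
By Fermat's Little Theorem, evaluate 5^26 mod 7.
By Fermat: 5^{6} ≡ 1 mod 7. 26 = 4×6 + 2. So 5^{26} ≡ 5^{2} ≡ 4 mod 7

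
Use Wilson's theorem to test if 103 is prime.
(102)! mod 103 = 102. Since 102 ≡ -1 mod 103, 103 is prime.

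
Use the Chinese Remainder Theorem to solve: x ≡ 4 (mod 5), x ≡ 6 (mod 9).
M = 5 × 9 = 45. M₁ = 9, y₁ ≡ 4 (mod 5). M₂ = 5, y₂ ≡ 2 (mod 9). x = 4×9×4 + 6×5×2 ≡ 24 (mod 45)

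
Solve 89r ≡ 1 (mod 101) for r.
Since 101 is prime, by Fermat 89^(-1) ≡ 89^{99} ≡ 42 (mod 101). Verify: 89 × 42 = 3738 ≡ 1 (mod 101)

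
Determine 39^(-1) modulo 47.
Since 47 is prime, by Fermat 39^(-1) ≡ 39^{45} ≡ 41 mod 47. Verify: 39 × 41 = 1599 ≡ 1 mod 47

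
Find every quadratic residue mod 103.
Quadratic residues modulo 103: {1, 2, 4, 7, 8, 9, 13, 14, 15, 16, 17, 18, 19, 23, 25, 26, 28, 29, 30, 32, 33, 34, 36, 38, 41, 46, 49, 50, 52, 55, 56, 58, 59, 60, 61, 63, 64, 66, 68, 72, 76, 79, 81, 82, 83, 91, 92, 93, 97, 98, 100}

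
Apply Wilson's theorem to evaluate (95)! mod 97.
(96)! = (95)! × (96) ≡ -1 (mod 97). So (95)! ≡ -1 × (96)^(-1) ≡ (-1)×(-1) = 1 (mod 97)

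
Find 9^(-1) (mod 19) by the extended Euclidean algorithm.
Extended GCD: 9(-2) + 19(1) = 1. So 9^(-1) ≡ -2 ≡ 17 (mod 19). Verify: 9 × 17 = 153 ≡ 1 (mod 19)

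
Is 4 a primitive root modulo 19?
4^{9} ≡ 1 (mod 19) and 9 < 18, so ord_19(4) = 9 ≠ 18 and 4 is not a primitive root.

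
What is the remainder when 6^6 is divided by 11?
By repeated squaring (mod 11): 6^{1}≡6, 6^{2}≡3, 6^{4}≡9. Then 6^{6} = 6^{4+2} ≡ 9 × 3 ≡ 5 (mod 11)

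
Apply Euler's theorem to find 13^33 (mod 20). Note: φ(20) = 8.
By Euler: 13^{8} ≡ 1 (mod 20) since gcd(13, 20) = 1. 33 = 4×8 + 1. So 13^{33} ≡ 13^{1} ≡ 13 (mod 20)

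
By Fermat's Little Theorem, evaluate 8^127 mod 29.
By Fermat: 8^{28} ≡ 1 (mod 29). 127 = 4×28 + 15. So 8^{127} ≡ 8^{15} ≡ 21 (mod 29)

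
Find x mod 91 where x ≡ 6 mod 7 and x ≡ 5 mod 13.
M = 7 × 13 = 91. M₁ = 13, y₁ ≡ 6 mod 7. M₂ = 7, y₂ ≡ 2 mod 13. x = 6×13×6 + 5×7×2 ≡ 83 mod 91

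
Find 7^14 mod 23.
By repeated squaring mod 23: 7^{1}≡7, 7^{2}≡3, 7^{4}≡9, 7^{8}≡12. Then 7^{14} = 7^{8+4+2} ≡ 12 × 9 × 3 ≡ 2 mod 23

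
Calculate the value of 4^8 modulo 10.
By repeated squaring (mod 10): 4^{1}≡4, 4^{2}≡6, 4^{4}≡6, 4^{8}≡6. So 4^{8} ≡ 6 (mod 10)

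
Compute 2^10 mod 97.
By repeated squaring (mod 97): 2^{1}≡2, 2^{2}≡4, 2^{4}≡16, 2^{8}≡62. Then 2^{10} = 2^{8+2} ≡ 62 × 4 ≡ 54 (mod 97)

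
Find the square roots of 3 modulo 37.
The square roots of 3 mod 37 are 22 and 15. Verify: 22² = 484 ≡ 3 mod 37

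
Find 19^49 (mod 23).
Using Fermat: 19^{22} ≡ 1 (mod 23). 49 ≡ 5 (mod 22). So 19^{49} ≡ 19^{5} ≡ 11 (mod 23)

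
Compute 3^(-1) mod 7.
Since 7 is prime, by Fermat 3^(-1) ≡ 3^{5} ≡ 5 mod 7. Verify: 3 × 5 = 15 ≡ 1 mod 7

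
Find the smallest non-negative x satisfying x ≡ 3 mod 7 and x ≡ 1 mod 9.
M = 7 × 9 = 63. M₁ = 9, y₁ ≡ 4 mod 7. M₂ = 7, y₂ ≡ 4 mod 9. x = 3×9×4 + 1×7×4 ≡ 10 mod 63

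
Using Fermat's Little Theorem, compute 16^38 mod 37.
By Fermat: 16^{36} ≡ 1 mod 37. So 16^{38} = 16^{36} · 16^{2} ≡ 16^{2} ≡ 34 mod 37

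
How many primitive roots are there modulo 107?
There are φ(107-1) = φ(106) = 52 primitive roots modulo 107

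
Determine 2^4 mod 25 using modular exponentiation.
2^{4} = 16 ≡ 16 mod 25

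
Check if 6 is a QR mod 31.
By Euler's criterion: 6^{15} ≡ 30 (mod 31). Since this equals -1 (≡ 30), 6 is not a QR.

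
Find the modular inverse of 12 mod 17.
Since 17 is prime, by Fermat 12^(-1) ≡ 12^{15} ≡ 10 mod 17. Verify: 12 × 10 = 120 ≡ 1 mod 17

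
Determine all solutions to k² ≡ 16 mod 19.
The square roots of 16 mod 19 are 4 and 15. Verify: 4² = 16 ≡ 16 mod 19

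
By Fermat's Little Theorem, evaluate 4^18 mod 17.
By Fermat: 4^{16} ≡ 1 (mod 17). So 4^{18} = 4^{16} · 4^{2} ≡ 4^{2} ≡ 16 (mod 17)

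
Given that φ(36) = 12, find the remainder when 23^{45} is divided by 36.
By Euler: 23^{12} ≡ 1 (mod 36) since gcd(23, 36) = 1. 45 = 3×12 + 9. So 23^{45} ≡ 23^{9} ≡ 35 (mod 36)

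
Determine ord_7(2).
Powers of 2 mod 7: 2^1≡2, 2^2≡4, 2^3≡1. Order = 3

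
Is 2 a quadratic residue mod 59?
By Euler's criterion: 2^{29} ≡ 58 mod 59. Since this equals -1 (≡ 58), 2 is not a QR.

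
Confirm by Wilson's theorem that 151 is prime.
(150)! mod 151 = 150. Since this equals -1 (mod 151), Wilson confirms 151 is prime.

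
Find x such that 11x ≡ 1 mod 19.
Since 19 is prime, by Fermat 11^(-1) ≡ 11^{17} ≡ 7 mod 19. Verify: 11 × 7 = 77 ≡ 1 mod 19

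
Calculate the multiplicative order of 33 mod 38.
Powers of 33 mod 38: 33^1≡33, 33^2≡25, 33^3≡27, 33^4≡17, 33^5≡29, 33^6≡7, 33^7≡3, 33^8≡23, 33^9≡37, 33^10≡5, 33^11≡13, 33^12≡11, 33^13≡21, 33^14≡9, 33^15≡31, 33^16≡35, 33^17≡15, 33^18≡1. Order = 18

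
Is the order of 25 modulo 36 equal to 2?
Powers of 25 mod 36: 25^1≡25, 25^2≡13, 25^3≡1. 25^2≡13≢1, so ord ≠ 2. No, the actual order is 3.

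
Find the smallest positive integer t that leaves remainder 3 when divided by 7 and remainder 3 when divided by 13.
M = 7 × 13 = 91. M₁ = 13, y₁ ≡ 6 (mod 7). M₂ = 7, y₂ ≡ 2 (mod 13). t = 3×13×6 + 3×7×2 ≡ 3 (mod 91)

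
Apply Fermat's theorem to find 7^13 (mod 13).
By Fermat: 7^{12} ≡ 1 (mod 13). So 7^{13} = 7^{12} · 7^{1} ≡ 7^{1} ≡ 7 (mod 13)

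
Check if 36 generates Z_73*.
36^{18} ≡ 1 mod 73 and 18 < 72, so ord_73(36) = 18 ≠ 72 and 36 is not a primitive root.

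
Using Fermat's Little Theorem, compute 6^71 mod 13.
By Fermat: 6^{12} ≡ 1 mod 13. 71 = 5×12 + 11. So 6^{71} ≡ 6^{11} ≡ 11 mod 13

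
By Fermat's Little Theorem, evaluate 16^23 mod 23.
By Fermat: 16^{22} ≡ 1 mod 23. So 16^{23} = 16^{22} · 16^{1} ≡ 16^{1} ≡ 16 mod 23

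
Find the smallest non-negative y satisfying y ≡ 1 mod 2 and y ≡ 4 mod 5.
M = 2 × 5 = 10. M₁ = 5, y₁ ≡ 1 mod 2. M₂ = 2, y₂ ≡ 3 mod 5. y = 1×5×1 + 4×2×3 ≡ 9 mod 10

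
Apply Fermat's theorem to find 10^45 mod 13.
By Fermat: 10^{12} ≡ 1 mod 13. 45 = 3×12 + 9. So 10^{45} ≡ 10^{9} ≡ 12 mod 13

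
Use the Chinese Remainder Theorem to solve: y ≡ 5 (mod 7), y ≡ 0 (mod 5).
M = 7 × 5 = 35. M₁ = 5, y₁ ≡ 3 (mod 7). M₂ = 7, y₂ ≡ 3 (mod 5). y = 5×5×3 + 0×7×3 ≡ 5 (mod 35)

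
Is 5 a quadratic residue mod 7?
By Euler's criterion: 5^{3} ≡ 6 (mod 7). Since this equals -1 (≡ 6), 5 is not a QR.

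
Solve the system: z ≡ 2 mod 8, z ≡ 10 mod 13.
M = 8 × 13 = 104. M₁ = 13, y₁ ≡ 5 mod 8. M₂ = 8, y₂ ≡ 5 mod 13. z = 2×13×5 + 10×8×5 ≡ 10 mod 104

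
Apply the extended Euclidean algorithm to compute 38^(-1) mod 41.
Extended GCD: 38(-14) + 41(13) = 1. So 38^(-1) ≡ -14 ≡ 27 (mod 41). Verify: 38 × 27 = 1026 ≡ 1 (mod 41)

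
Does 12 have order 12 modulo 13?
12^{2} ≡ 1 (mod 13) and 2 < 12, so ord_13(12) = 2 ≠ 12 and 12 is not a primitive root.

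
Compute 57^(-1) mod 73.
Since 73 is prime, by Fermat 57^(-1) ≡ 57^{71} ≡ 41 mod 73. Verify: 57 × 41 = 2337 ≡ 1 mod 73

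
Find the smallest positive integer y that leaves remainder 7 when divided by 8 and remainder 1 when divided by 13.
M = 8 × 13 = 104. M₁ = 13, y₁ ≡ 5 (mod 8). M₂ = 8, y₂ ≡ 5 (mod 13). y = 7×13×5 + 1×8×5 ≡ 79 (mod 104)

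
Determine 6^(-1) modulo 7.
Since 7 is prime, by Fermat 6^(-1) ≡ 6^{5} ≡ 6 mod 7. Verify: 6 × 6 = 36 ≡ 1 mod 7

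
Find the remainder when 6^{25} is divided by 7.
By Fermat: 6^{6} ≡ 1 (mod 7). 25 = 4×6 + 1. So 6^{25} ≡ 6^{1} ≡ 6 (mod 7)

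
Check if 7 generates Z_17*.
ord_17(7) divides 16. For each prime q|16: 7^{8}≡16, none ≡ 1. So 7 has order 16 and is a primitive root mod 17.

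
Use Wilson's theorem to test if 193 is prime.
(192)! mod 193 = 192. Since 192 ≡ -1 mod 193, 193 is prime.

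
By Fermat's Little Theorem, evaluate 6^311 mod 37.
By Fermat: 6^{36} ≡ 1 mod 37. 311 ≡ 23 mod 36. So 6^{311} ≡ 6^{23} ≡ 31 mod 37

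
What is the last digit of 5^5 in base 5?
By repeated squaring mod 5: 5^{1}≡0, 5^{2}≡0, 5^{4}≡0. Then 5^{5} = 5^{4+1} ≡ 0 × 0 ≡ 0 mod 5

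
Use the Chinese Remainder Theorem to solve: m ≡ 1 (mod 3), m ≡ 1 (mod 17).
M = 3 × 17 = 51. M₁ = 17, y₁ ≡ 2 (mod 3). M₂ = 3, y₂ ≡ 6 (mod 17). m = 1×17×2 + 1×3×6 ≡ 1 (mod 51)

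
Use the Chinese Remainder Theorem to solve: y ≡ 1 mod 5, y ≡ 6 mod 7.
M = 5 × 7 = 35. M₁ = 7, y₁ ≡ 3 mod 5. M₂ = 5, y₂ ≡ 3 mod 7. y = 1×7×3 + 6×5×3 ≡ 6 mod 35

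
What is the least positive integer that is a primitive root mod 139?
g = 2. For each prime q|138: 2^{69}≡138, 2^{46}≡96, 2^{6}≡64, none ≡ 1, so ord_139(2) = 138 and 2 is a primitive root.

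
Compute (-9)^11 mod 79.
By repeated squaring mod 79: (-9)^{1}≡70, (-9)^{2}≡2, (-9)^{4}≡4, (-9)^{8}≡16. Then (-9)^{11} = (-9)^{8+2+1} ≡ 16 × 2 × 70 ≡ 28 mod 79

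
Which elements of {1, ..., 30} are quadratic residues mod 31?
QRs mod 31: {1, 2, 4, 5, 7, 8, 9, 10, 14, 16, 18, 19, 20, 25, 28}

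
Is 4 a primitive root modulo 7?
4^{3} ≡ 1 mod 7 and 3 < 6, so ord_7(4) = 3 ≠ 6 and 4 is not a primitive root.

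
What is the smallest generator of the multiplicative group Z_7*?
g = 3. Powers: [3, 2, 6, 4, 5, 1] generates all 6 non-zero residues.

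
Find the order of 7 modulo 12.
Powers of 7 mod 12: 7^1≡7, 7^2≡1. So the order of 7 is 2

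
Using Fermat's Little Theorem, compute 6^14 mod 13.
By Fermat: 6^{12} ≡ 1 (mod 13). So 6^{14} = 6^{12} · 6^{2} ≡ 6^{2} ≡ 10 (mod 13)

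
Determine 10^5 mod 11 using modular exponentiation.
By repeated squaring mod 11: 10^{1}≡10, 10^{2}≡1, 10^{4}≡1. Then 10^{5} = 10^{4+1} ≡ 1 × 10 ≡ 10 mod 11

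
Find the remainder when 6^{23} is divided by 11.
By Fermat: 6^{10} ≡ 1 (mod 11). 23 = 2×10 + 3. So 6^{23} ≡ 6^{3} ≡ 7 (mod 11)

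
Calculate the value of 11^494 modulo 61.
Using Fermat: 11^{60} ≡ 1 mod 61. 494 ≡ 14 mod 60. So 11^{494} ≡ 11^{14} ≡ 60 mod 61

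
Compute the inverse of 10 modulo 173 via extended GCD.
Extended GCD: 10(52) + 173(-3) = 1. So 10^(-1) ≡ 52 (mod 173). Verify: 10 × 52 = 520 ≡ 1 (mod 173)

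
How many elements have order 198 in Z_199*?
Number of primitive roots mod 199 = φ(p-1) = φ(198) = 60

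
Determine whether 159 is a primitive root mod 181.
159^{20} ≡ 1 mod 181 and 20 < 180, so ord_181(159) = 20 ≠ 180 and 159 is not a primitive root.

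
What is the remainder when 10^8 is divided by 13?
By repeated squaring (mod 13): 10^{1}≡10, 10^{2}≡9, 10^{4}≡3, 10^{8}≡9. So 10^{8} ≡ 9 (mod 13)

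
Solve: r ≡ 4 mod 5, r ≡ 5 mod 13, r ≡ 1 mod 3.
M = 5 × 13 × 3 = 195. M₁ = 39, y₁ ≡ 4 mod 5. M₂ = 15, y₂ ≡ 7 mod 13. M₃ = 65, y₃ ≡ 2 mod 3. r = 4×39×4 + 5×15×7 + 1×65×2 ≡ 109 mod 195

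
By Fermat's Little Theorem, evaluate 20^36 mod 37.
By Fermat's Little Theorem, 20^{36} ≡ 1 mod 37 since 37 is prime and gcd(20, 37) = 1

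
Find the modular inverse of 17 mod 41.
Since 41 is prime, by Fermat 17^(-1) ≡ 17^{39} ≡ 29 (mod 41). Verify: 17 × 29 = 493 ≡ 1 (mod 41)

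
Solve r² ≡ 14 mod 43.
The square roots of 14 mod 43 are 10 and 33. Verify: 10² = 100 ≡ 14 mod 43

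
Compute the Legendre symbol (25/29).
(25/29) = 25^{14} mod 29 = 1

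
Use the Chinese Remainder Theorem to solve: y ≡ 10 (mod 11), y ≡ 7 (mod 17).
M = 11 × 17 = 187. M₁ = 17, y₁ ≡ 2 (mod 11). M₂ = 11, y₂ ≡ 14 (mod 17). y = 10×17×2 + 7×11×14 ≡ 109 (mod 187)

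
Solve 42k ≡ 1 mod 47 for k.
Since 47 is prime, by Fermat 42^(-1) ≡ 42^{45} ≡ 28 mod 47. Verify: 42 × 28 = 1176 ≡ 1 mod 47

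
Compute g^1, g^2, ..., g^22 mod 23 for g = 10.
10^1, 10^2, ..., 10^{22} mod 23: [10, 8, 11, 18, 19, 6, 14, 2, 20, 16, 22, 13, 15, 12, 5, 4, 17, 9, 21, 3, 7, 1]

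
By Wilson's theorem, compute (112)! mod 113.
By Wilson's theorem, (112)! ≡ -1 ≡ 112 mod 113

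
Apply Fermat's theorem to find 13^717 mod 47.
By Fermat: 13^{46} ≡ 1 mod 47. 717 ≡ 27 mod 46. So 13^{717} ≡ 13^{27} ≡ 15 mod 47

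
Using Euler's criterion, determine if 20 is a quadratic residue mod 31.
By Euler's criterion: 20^{15} ≡ 1 mod 31. Since this equals 1, 20 is a QR.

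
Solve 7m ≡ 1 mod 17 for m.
Since 17 is prime, by Fermat 7^(-1) ≡ 7^{15} ≡ 5 mod 17. Verify: 7 × 5 = 35 ≡ 1 mod 17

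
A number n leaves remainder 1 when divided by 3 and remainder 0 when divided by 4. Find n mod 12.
M = 3 × 4 = 12. M₁ = 4, y₁ ≡ 1 mod 3. M₂ = 3, y₂ ≡ 3 mod 4. n = 1×4×1 + 0×3×3 ≡ 4 mod 12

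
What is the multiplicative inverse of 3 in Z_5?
Since 5 is prime, by Fermat 3^(-1) ≡ 3^{3} ≡ 2 (mod 5). Verify: 3 × 2 = 6 ≡ 1 (mod 5)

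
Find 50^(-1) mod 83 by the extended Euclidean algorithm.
Extended GCD: 50(5) + 83(-3) = 1. So 50^(-1) ≡ 5 mod 83. Verify: 50 × 5 = 250 ≡ 1 mod 83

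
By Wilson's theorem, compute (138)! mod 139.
By Wilson's theorem, (138)! ≡ -1 ≡ 138 mod 139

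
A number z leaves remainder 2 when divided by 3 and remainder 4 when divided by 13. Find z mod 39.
M = 3 × 13 = 39. M₁ = 13, y₁ ≡ 1 mod 3. M₂ = 3, y₂ ≡ 9 mod 13. z = 2×13×1 + 4×3×9 ≡ 17 mod 39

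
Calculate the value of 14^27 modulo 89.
By repeated squaring mod 89: 14^{1}≡14, 14^{2}≡18, 14^{4}≡57, 14^{8}≡45, 14^{16}≡67. Then 14^{27} = 14^{16+8+2+1} ≡ 67 × 45 × 18 × 14 ≡ 76 mod 89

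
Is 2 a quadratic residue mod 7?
By Euler's criterion: 2^{3} ≡ 1 mod 7. Since this equals 1, 2 is a QR.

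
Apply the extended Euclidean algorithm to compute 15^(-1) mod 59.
Extended GCD: 15(4) + 59(-1) = 1. So 15^(-1) ≡ 4 (mod 59). Verify: 15 × 4 = 60 ≡ 1 (mod 59)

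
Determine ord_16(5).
Powers of 5 mod 16: 5^1≡5, 5^2≡9, 5^3≡13, 5^4≡1. Order = 4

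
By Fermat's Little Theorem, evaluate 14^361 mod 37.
By Fermat: 14^{36} ≡ 1 mod 37. 361 ≡ 1 mod 36. So 14^{361} ≡ 14^{1} ≡ 14 mod 37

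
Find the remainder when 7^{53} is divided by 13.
By Fermat: 7^{12} ≡ 1 (mod 13). 53 = 4×12 + 5. So 7^{53} ≡ 7^{5} ≡ 11 (mod 13)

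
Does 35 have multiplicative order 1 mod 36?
Powers of 35 mod 36: 35^1≡35, 35^2≡1. 35^1≡35≢1, so ord ≠ 1. No, the actual order is 2.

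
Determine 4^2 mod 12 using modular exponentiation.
4^{2} = 16 ≡ 4 (mod 12)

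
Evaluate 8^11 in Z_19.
By repeated squaring (mod 19): 8^{1}≡8, 8^{2}≡7, 8^{4}≡11, 8^{8}≡7. Then 8^{11} = 8^{8+2+1} ≡ 7 × 7 × 8 ≡ 12 (mod 19)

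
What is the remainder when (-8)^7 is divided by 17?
By repeated squaring (mod 17): (-8)^{1}≡9, (-8)^{2}≡13, (-8)^{4}≡16. Then (-8)^{7} = (-8)^{4+2+1} ≡ 16 × 13 × 9 ≡ 2 (mod 17)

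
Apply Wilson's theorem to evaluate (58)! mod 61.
(60)! = (58)! × (59) × (60) ≡ -1 mod 61. So (58)! ≡ -1 × [(60)(59)]^(-1) ≡ 30 mod 61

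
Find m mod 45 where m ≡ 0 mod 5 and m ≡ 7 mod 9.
M = 5 × 9 = 45. M₁ = 9, y₁ ≡ 4 mod 5. M₂ = 5, y₂ ≡ 2 mod 9. m = 0×9×4 + 7×5×2 ≡ 25 mod 45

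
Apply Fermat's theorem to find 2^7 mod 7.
By Fermat: 2^{6} ≡ 1 mod 7. So 2^{7} = 2^{6} · 2^{1} ≡ 2^{1} ≡ 2 mod 7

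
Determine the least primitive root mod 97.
g = 5. For each prime q|96: 5^{48}≡96, 5^{32}≡35, none ≡ 1, so ord_97(5) = 96 and 5 is a primitive root.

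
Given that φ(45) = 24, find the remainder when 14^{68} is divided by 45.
By Euler: 14^{24} ≡ 1 (mod 45) since gcd(14, 45) = 1. 68 = 2×24 + 20. So 14^{68} ≡ 14^{20} ≡ 16 (mod 45)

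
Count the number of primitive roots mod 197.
Number of primitive roots mod 197 = φ(p-1) = φ(196) = 84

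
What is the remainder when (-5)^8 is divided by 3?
Using Fermat: (-5)^{2} ≡ 1 mod 3. 8 ≡ 0 mod 2. So (-5)^{8} ≡ (-5)^{0} ≡ 1 mod 3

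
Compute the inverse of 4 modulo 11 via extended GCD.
Extended GCD: 4(3) + 11(-1) = 1. So 4^(-1) ≡ 3 mod 11. Verify: 4 × 3 = 12 ≡ 1 mod 11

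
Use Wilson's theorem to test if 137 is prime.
(136)! mod 137 = 136. Since 136 ≡ -1 mod 137, 137 is prime.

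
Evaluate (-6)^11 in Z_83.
By repeated squaring (mod 83): (-6)^{1}≡77, (-6)^{2}≡36, (-6)^{4}≡51, (-6)^{8}≡28. Then (-6)^{11} = (-6)^{8+2+1} ≡ 28 × 36 × 77 ≡ 11 (mod 83)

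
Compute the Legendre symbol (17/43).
(17/43) = 17^{21} mod 43 = 1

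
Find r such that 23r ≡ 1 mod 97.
Since 97 is prime, by Fermat 23^(-1) ≡ 23^{95} ≡ 38 mod 97. Verify: 23 × 38 = 874 ≡ 1 mod 97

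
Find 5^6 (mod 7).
Using Fermat: 5^{6} ≡ 1 (mod 7). 6 ≡ 0 (mod 6). So 5^{6} ≡ 5^{0} ≡ 1 (mod 7)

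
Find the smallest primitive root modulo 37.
g = 2. Powers: [2, 4, 8, 16, 32, 27, 17, 34, 31, ...] generates all 36 non-zero residues.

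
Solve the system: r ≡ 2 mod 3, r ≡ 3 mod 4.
M = 3 × 4 = 12. M₁ = 4, y₁ ≡ 1 mod 3. M₂ = 3, y₂ ≡ 3 mod 4. r = 2×4×1 + 3×3×3 ≡ 11 mod 12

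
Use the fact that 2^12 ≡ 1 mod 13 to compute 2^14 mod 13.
By Fermat: 2^{12} ≡ 1 mod 13. So 2^{14} = 2^{12} · 2^{2} ≡ 2^{2} ≡ 4 mod 13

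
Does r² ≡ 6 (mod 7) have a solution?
By Euler's criterion: 6^{3} ≡ 6 (mod 7). Since this equals -1 (≡ 6), 6 is not a QR.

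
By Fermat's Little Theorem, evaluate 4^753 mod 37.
By Fermat: 4^{36} ≡ 1 mod 37. 753 ≡ 33 mod 36. So 4^{753} ≡ 4^{33} ≡ 11 mod 37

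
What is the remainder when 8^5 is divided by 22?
By repeated squaring (mod 22): 8^{1}≡8, 8^{2}≡20, 8^{4}≡4. Then 8^{5} = 8^{4+1} ≡ 4 × 8 ≡ 10 (mod 22)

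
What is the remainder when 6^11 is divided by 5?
Using Fermat: 6^{4} ≡ 1 (mod 5). 11 ≡ 3 (mod 4). So 6^{11} ≡ 6^{3} ≡ 1 (mod 5)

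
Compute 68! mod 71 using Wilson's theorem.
(70)! = (68)! × (69) × (70) ≡ -1 mod 71. So (68)! ≡ -1 × [(70)(69)]^(-1) ≡ 35 mod 71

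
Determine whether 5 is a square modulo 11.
By Euler's criterion: 5^{5} ≡ 1 mod 11. Since this equals 1, 5 is a QR.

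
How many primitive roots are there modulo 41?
A prime p has φ(p-1) primitive roots; here φ(40) = 16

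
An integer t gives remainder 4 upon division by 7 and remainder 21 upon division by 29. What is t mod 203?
M = 7 × 29 = 203. M₁ = 29, y₁ ≡ 1 mod 7. M₂ = 7, y₂ ≡ 25 mod 29. t = 4×29×1 + 21×7×25 ≡ 137 mod 203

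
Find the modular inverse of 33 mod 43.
Since 43 is prime, by Fermat 33^(-1) ≡ 33^{41} ≡ 30 mod 43. Verify: 33 × 30 = 990 ≡ 1 mod 43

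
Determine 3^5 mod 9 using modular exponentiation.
By repeated squaring (mod 9): 3^{1}≡3, 3^{2}≡0, 3^{4}≡0. Then 3^{5} = 3^{4+1} ≡ 0 × 3 ≡ 0 (mod 9)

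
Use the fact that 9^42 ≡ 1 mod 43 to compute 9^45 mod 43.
By Fermat: 9^{42} ≡ 1 mod 43. So 9^{45} = 9^{42} · 9^{3} ≡ 9^{3} ≡ 41 mod 43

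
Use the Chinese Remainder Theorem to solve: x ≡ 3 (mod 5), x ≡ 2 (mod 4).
M = 5 × 4 = 20. M₁ = 4, y₁ ≡ 4 (mod 5). M₂ = 5, y₂ ≡ 1 (mod 4). x = 3×4×4 + 2×5×1 ≡ 18 (mod 20)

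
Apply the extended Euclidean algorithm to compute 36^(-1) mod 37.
Extended GCD: 36(-1) + 37(1) = 1. So 36^(-1) ≡ -1 ≡ 36 (mod 37). Verify: 36 × 36 = 1296 ≡ 1 (mod 37)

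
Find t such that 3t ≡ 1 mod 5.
Since 5 is prime, by Fermat 3^(-1) ≡ 3^{3} ≡ 2 mod 5. Verify: 3 × 2 = 6 ≡ 1 mod 5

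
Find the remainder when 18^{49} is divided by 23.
By Fermat: 18^{22} ≡ 1 (mod 23). 49 = 2×22 + 5. So 18^{49} ≡ 18^{5} ≡ 3 (mod 23)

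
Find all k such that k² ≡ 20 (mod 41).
The square roots of 20 mod 41 are 26 and 15. Verify: 26² = 676 ≡ 20 (mod 41)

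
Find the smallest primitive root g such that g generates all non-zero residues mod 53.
g = 2. Powers: [2, 4, 8, 16, 32, 11, 22, 44, ...] generates all 52 non-zero residues.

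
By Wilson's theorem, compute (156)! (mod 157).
By Wilson's theorem, (156)! ≡ -1 ≡ 156 (mod 157)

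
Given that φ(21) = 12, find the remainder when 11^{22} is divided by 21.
By Euler: 11^{12} ≡ 1 mod 21 since gcd(11, 21) = 1. 22 = 1×12 + 10. So 11^{22} ≡ 11^{10} ≡ 4 mod 21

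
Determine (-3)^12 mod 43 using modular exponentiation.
By repeated squaring mod 43: (-3)^{1}≡40, (-3)^{2}≡9, (-3)^{4}≡38, (-3)^{8}≡25. Then (-3)^{12} = (-3)^{8+4} ≡ 25 × 38 ≡ 4 mod 43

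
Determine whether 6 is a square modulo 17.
By Euler's criterion: 6^{8} ≡ 16 (mod 17). Since this equals -1 (≡ 16), 6 is not a QR.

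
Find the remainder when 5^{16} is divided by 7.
By Fermat: 5^{6} ≡ 1 mod 7. 16 = 2×6 + 4. So 5^{16} ≡ 5^{4} ≡ 2 mod 7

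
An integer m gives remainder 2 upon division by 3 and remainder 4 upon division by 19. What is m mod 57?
M = 3 × 19 = 57. M₁ = 19, y₁ ≡ 1 mod 3. M₂ = 3, y₂ ≡ 13 mod 19. m = 2×19×1 + 4×3×13 ≡ 23 mod 57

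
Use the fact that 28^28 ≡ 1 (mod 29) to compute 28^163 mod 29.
By Fermat: 28^{28} ≡ 1 (mod 29). 163 = 5×28 + 23. So 28^{163} ≡ 28^{23} ≡ 28 (mod 29)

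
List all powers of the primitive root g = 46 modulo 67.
46^1, 46^2, ..., 46^{66} mod 67: [46, 39, 52, 47, 18, 24, 32, 65, 42, 56, 30, 40, 31, 19, 3, 4, 50, 22, 7, 54, 5, 29, 61, 59, 34, 23, 53, 26, 57, 9, 12, 16, 66, 21, 28, 15, 20, 49, 43, 35, 2, 25, 11, 37, 27, 36, 48, 64, 63, 17, 45, 60, 13, 62, 38, 6, 8, 33, 44, 14, 41, 10, 58, 55, 51, 1]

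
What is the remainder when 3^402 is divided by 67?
Using Fermat: 3^{66} ≡ 1 (mod 67). 402 ≡ 6 (mod 66). So 3^{402} ≡ 3^{6} ≡ 59 (mod 67)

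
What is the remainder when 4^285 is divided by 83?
Using Fermat: 4^{82} ≡ 1 mod 83. 285 ≡ 39 mod 82. So 4^{285} ≡ 4^{39} ≡ 26 mod 83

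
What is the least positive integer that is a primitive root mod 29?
g = 2. For each prime q|28: 2^{14}≡28, 2^{4}≡16, none ≡ 1, so ord_29(2) = 28 and 2 is a primitive root.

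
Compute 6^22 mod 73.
By repeated squaring mod 73: 6^{1}≡6, 6^{2}≡36, 6^{4}≡55, 6^{8}≡32, 6^{16}≡2. Then 6^{22} = 6^{16+4+2} ≡ 2 × 55 × 36 ≡ 18 mod 73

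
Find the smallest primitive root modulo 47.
g = 5. For each prime q|46: 5^{23}≡46, 5^{2}≡25, none ≡ 1, so ord_47(5) = 46 and 5 is a primitive root.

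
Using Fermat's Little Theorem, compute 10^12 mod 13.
By Fermat's Little Theorem, 10^{12} ≡ 1 (mod 13) since 13 is prime and gcd(10, 13) = 1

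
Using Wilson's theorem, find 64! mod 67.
(66)! = (64)! × (65) × (66) ≡ -1 mod 67. So (64)! ≡ -1 × [(66)(65)]^(-1) ≡ 33 mod 67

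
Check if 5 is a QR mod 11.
By Euler's criterion: 5^{5} ≡ 1 (mod 11). Since this equals 1, 5 is a QR.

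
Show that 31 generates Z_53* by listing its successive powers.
31^1, 31^2, ..., 31^{52} mod 53: [31, 7, 5, 49, 35, 25, 33, 16, 19, 6, 27, 42, 30, 29, 51, 44, 39, 43, 8, 36, 3, 40, 21, 15, 41, 52, 22, 46, 48, 4, 18, 28, 20, 37, 34, 47, 26, 11, 23, 24, 2, 9, 14, 10, 45, 17, 50, 13, 32, 38, 12, 1]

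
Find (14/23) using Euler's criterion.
(14/23) = 14^{11} mod 23 = -1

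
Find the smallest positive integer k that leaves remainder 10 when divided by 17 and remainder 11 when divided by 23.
M = 17 × 23 = 391. M₁ = 23, y₁ ≡ 3 (mod 17). M₂ = 17, y₂ ≡ 19 (mod 23). k = 10×23×3 + 11×17×19 ≡ 333 (mod 391)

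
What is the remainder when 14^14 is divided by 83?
By repeated squaring (mod 83): 14^{1}≡14, 14^{2}≡30, 14^{4}≡70, 14^{8}≡3. Then 14^{14} = 14^{8+4+2} ≡ 3 × 70 × 30 ≡ 75 (mod 83)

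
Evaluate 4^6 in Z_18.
By repeated squaring mod 18: 4^{1}≡4, 4^{2}≡16, 4^{4}≡4. Then 4^{6} = 4^{4+2} ≡ 4 × 16 ≡ 10 mod 18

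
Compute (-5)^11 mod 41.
By repeated squaring (mod 41): (-5)^{1}≡36, (-5)^{2}≡25, (-5)^{4}≡10, (-5)^{8}≡18. Then (-5)^{11} = (-5)^{8+2+1} ≡ 18 × 25 × 36 ≡ 5 (mod 41)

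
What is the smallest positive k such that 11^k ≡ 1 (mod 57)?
Powers of 11 mod 57: 11^1≡11, 11^2≡7, 11^3≡20, 11^4≡49, 11^5≡26, 11^6≡1. So the order of 11 is 6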